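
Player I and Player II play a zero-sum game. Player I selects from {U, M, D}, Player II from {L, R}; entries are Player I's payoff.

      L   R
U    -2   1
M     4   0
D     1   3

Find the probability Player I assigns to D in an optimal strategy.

Row minima: U → -2, M → 0, D → 1; maximin = 1.
Column maxima: L → 4, R → 3; minimax = 3.
1 ≠ 3, so there is no saddle point; optimal play is mixed.
U is strictly dominated by D, so Player I never plays it.
On the remaining 2×2 (M, D vs L, R):
Let Player I play M with probability p. Expected payoff against L: 4p + 1(1−p) = 3p + 1; against R: 0p + 3(1−p) = −3p + 3.
Setting these equal: 3p + 1 = −3p + 3 ⇒ 6p = 2 ⇒ p = 1/3, and the value is (3)·(1/3) + 1 = 2.
For Player II: with q = P(L), equating M's and D's payoffs gives 4q = −2q + 3 ⇒ q = 1/2.

2/3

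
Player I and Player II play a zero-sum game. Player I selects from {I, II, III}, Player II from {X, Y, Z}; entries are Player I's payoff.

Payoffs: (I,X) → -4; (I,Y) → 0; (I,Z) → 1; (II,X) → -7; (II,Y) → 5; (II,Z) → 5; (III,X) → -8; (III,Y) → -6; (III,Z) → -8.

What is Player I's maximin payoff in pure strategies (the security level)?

Row minima: I → -4, II → -7, III → -8.
The best of these is -4.

-4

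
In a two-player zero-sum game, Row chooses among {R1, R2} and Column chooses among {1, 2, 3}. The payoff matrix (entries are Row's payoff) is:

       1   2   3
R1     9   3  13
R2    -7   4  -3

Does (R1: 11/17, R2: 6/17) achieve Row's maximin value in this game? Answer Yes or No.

Against 1 this mix gives (11/17)·9 + (6/17)·(-7) = 57/17.
Against 2 this mix gives (11/17)·3 + (6/17)·4 = 57/17.
Against 3 this mix gives (11/17)·13 + (6/17)·(-3) = 125/17.
All of Column's active replies (1, 2) yield 57/17, and no column does worse for Row. The mix makes Column indifferent and guarantees 57/17, so it is optimal.

Yes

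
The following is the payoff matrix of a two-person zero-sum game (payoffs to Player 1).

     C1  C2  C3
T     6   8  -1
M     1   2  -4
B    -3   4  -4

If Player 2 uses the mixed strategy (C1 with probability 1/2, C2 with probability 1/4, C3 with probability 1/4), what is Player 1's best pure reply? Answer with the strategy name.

T

Expected payoff of T: (1/2)·6 + (1/4)·8 + (1/4)·(-1) = 19/4.
Expected payoff of M: (1/2)·1 + (1/4)·2 + (1/4)·(-4) = 0.
Expected payoff of B: (1/2)·(-3) + (1/4)·4 + (1/4)·(-4) = -3/2.
The largest is 19/4, so Player 1's best response is T.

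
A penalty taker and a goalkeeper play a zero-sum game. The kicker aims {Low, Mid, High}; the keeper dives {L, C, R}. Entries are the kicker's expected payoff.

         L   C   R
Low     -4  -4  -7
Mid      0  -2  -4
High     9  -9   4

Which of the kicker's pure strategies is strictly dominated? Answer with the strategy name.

Low

Mid gives a strictly higher payoff than Low against every column: 0 > -4, -2 > -4, -4 > -7.
So Low is strictly dominated and the kicker never plays it.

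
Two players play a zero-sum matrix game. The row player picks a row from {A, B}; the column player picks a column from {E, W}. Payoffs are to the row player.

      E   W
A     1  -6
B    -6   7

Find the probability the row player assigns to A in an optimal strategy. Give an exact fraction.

Row minima: A → -6, B → -6; maximin = -6.
Column maxima: E → 1, W → 7; minimax = 1.
-6 ≠ 1, so there is no saddle point; optimal play is mixed.
Let the row player play A with probability p. Expected payoff against E: 1p + (-6)(1−p) = 7p − 6; against W: (-6)p + 7(1−p) = −13p + 7.
Setting these equal: 7p − 6 = −13p + 7 ⇒ 20p = 13 ⇒ p = 13/20, and the value is (7)·(13/20) − 6 = -29/20.
For the column player: with q = P(E), equating A's and B's payoffs gives 7q − 6 = −13q + 7 ⇒ q = 13/20.

13/20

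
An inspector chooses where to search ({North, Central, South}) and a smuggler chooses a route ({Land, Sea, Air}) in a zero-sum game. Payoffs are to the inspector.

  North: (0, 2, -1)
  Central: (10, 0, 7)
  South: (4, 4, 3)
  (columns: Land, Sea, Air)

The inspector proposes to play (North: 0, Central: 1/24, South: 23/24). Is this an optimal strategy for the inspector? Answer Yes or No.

No

Against Land this mix gives (1/24)·10 + (23/24)·4 = 17/4.
Against Sea this mix gives (1/24)·0 + (23/24)·4 = 23/6.
Against Air this mix gives (1/24)·7 + (23/24)·3 = 19/6.
The smuggler will play Air, holding the inspector to 19/6. Shifting weight toward the row that does better against Air would raise this floor (the equalizing mix achieves 7/2 against both Air and Sea), so the proposed strategy is not optimal.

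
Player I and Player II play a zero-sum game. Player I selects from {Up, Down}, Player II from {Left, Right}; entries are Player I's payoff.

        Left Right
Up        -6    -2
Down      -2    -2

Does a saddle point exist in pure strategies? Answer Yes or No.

Row minima: Up → -6, Down → -2; maximin = -2.
Column maxima: Left → -2, Right → -2; minimax = -2.
maximin = minimax = -2, so a saddle point exists.

Yes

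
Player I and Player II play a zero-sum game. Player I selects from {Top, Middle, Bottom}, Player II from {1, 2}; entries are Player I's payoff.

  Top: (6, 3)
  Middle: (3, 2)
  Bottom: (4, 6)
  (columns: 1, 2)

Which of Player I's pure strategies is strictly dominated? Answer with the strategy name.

Top gives a strictly higher payoff than Middle against every column: 6 > 3, 3 > 2.
So Middle is strictly dominated and Player I never plays it.

Middle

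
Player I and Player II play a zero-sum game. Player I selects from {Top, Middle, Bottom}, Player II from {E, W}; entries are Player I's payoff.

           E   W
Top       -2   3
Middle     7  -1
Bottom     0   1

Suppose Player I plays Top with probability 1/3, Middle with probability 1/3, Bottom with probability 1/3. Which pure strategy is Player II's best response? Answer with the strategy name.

W

If Player II plays E, Player I's expected payoff is (1/3)·(-2) + (1/3)·7 + (1/3)·0 = 5/3.
If Player II plays W, Player I's expected payoff is (1/3)·3 + (1/3)·(-1) + (1/3)·1 = 1.
Player II minimizes Player I's payoff; the smallest is 1, so the best response is W.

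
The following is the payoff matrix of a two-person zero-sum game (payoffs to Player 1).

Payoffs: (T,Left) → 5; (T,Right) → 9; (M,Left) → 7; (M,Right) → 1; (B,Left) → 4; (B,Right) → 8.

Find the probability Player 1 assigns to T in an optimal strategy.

Row minima: T → 5, M → 1, B → 4; maximin = 5.
Column maxima: Left → 7, Right → 9; minimax = 7.
5 ≠ 7, so there is no saddle point; optimal play is mixed.
B is strictly dominated by T, so Player 1 never plays it.
On the remaining 2×2 (T, M vs Left, Right):
Let Player 1 play T with probability p. Expected payoff against Left: 5p + 7(1−p) = −2p + 7; against Right: 9p + 1(1−p) = 8p + 1.
Setting these equal: −2p + 7 = 8p + 1 ⇒ −10p = -6 ⇒ p = 3/5, and the value is (-2)·(3/5) + 7 = 29/5.
For Player 2: with q = P(Left), equating T's and M's payoffs gives −4q + 9 = 6q + 1 ⇒ q = 4/5.

3/5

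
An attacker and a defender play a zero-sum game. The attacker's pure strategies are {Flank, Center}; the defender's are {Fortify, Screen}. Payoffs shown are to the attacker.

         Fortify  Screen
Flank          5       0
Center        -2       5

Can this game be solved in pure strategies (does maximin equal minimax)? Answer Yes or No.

Row minima: Flank → 0, Center → -2; maximin = 0.
Column maxima: Fortify → 5, Screen → 5; minimax = 5.
0 ≠ 5, so no pure-strategy equilibrium exists.

No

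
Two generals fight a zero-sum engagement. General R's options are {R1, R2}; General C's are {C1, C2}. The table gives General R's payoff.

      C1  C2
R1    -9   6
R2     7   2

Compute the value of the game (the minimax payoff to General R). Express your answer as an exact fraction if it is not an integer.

Row minima: R1 → -9, R2 → 2; maximin = 2.
Column maxima: C1 → 7, C2 → 6; minimax = 6.
2 ≠ 6, so there is no saddle point; optimal play is mixed.
Let General R play R1 with probability p. Expected payoff against C1: (-9)p + 7(1−p) = −16p + 7; against C2: 6p + 2(1−p) = 4p + 2.
Setting these equal: −16p + 7 = 4p + 2 ⇒ −20p = -5 ⇒ p = 1/4, and the value is (-16)·(1/4) + 7 = 3.
For General C: with q = P(C1), equating R1's and R2's payoffs gives −15q + 6 = 5q + 2 ⇒ q = 1/5.

3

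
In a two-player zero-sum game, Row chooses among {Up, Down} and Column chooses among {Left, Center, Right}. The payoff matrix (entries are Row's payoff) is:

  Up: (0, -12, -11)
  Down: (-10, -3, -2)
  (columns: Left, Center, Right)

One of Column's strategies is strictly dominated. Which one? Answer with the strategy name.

Right

Center holds Row's payoff strictly below Right in every row: -12 < -11, -3 < -2.
So Right is strictly dominated for Column.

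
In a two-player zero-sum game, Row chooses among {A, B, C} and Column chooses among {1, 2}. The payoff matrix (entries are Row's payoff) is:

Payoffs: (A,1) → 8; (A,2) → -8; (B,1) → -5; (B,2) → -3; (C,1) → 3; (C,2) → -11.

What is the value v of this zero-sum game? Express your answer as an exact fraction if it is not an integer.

-32/9

Row minima: A → -8, B → -5, C → -11; maximin = -5.
Column maxima: 1 → 8, 2 → -3; minimax = -3.
-5 ≠ -3, so there is no saddle point; optimal play is mixed.
C is strictly dominated by A, so Row never plays it.
On the remaining 2×2 (A, B vs 1, 2):
Let Row play A with probability p. Expected payoff against 1: 8p + (-5)(1−p) = 13p − 5; against 2: (-8)p + (-3)(1−p) = −5p − 3.
Setting these equal: 13p − 5 = −5p − 3 ⇒ 18p = 2 ⇒ p = 1/9, and the value is (13)·(1/9) − 5 = -32/9.
For Column: with q = P(1), equating A's and B's payoffs gives 16q − 8 = −2q − 3 ⇒ q = 5/18.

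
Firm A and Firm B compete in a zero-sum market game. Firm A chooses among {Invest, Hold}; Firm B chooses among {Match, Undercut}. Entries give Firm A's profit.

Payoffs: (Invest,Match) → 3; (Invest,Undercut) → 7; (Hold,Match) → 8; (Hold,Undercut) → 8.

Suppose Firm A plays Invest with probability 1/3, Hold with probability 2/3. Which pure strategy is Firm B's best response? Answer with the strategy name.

Match

If Firm B plays Match, Firm A's expected payoff is (1/3)·3 + (2/3)·8 = 19/3.
If Firm B plays Undercut, Firm A's expected payoff is (1/3)·7 + (2/3)·8 = 23/3.
Firm B minimizes Firm A's payoff; the smallest is 19/3, so the best response is Match.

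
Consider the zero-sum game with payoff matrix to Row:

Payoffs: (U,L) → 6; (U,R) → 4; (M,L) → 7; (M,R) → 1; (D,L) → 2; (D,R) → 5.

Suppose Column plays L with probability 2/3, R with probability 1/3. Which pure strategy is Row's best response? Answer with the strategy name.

Expected payoff of U: (2/3)·6 + (1/3)·4 = 16/3.
Expected payoff of M: (2/3)·7 + (1/3)·1 = 5.
Expected payoff of D: (2/3)·2 + (1/3)·5 = 3.
The largest is 16/3, so Row's best response is U.

U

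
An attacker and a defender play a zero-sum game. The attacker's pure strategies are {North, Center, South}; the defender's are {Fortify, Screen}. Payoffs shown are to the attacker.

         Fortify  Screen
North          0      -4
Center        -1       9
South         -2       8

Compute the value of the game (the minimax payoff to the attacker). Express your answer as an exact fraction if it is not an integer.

Row minima: North → -4, Center → -1, South → -2; maximin = -1.
Column maxima: Fortify → 0, Screen → 9; minimax = 0.
-1 ≠ 0, so there is no saddle point; optimal play is mixed.
South is strictly dominated by Center, so the attacker never plays it.
On the remaining 2×2 (North, Center vs Fortify, Screen):
Let the attacker play North with probability p. Expected payoff against Fortify: 0p + (-1)(1−p) = p − 1; against Screen: (-4)p + 9(1−p) = −13p + 9.
Setting these equal: p − 1 = −13p + 9 ⇒ 14p = 10 ⇒ p = 5/7, and the value is (1)·(5/7) − 1 = -2/7.
For the defender: with q = P(Fortify), equating North's and Center's payoffs gives 4q − 4 = −10q + 9 ⇒ q = 13/14.

-2/7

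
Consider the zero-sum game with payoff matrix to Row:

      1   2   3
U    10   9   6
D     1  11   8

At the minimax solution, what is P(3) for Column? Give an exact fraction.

9/11

Row minima: U → 6, D → 1; maximin = 6.
Column maxima: 1 → 10, 2 → 11, 3 → 8; minimax = 8.
6 ≠ 8, so there is no saddle point; optimal play is mixed.
2 is strictly dominated by 3 (it gives Row strictly more in every row), so Column never plays it.
On the remaining 2×2 (U, D vs 1, 3):
Let Row play U with probability p. Expected payoff against 1: 10p + 1(1−p) = 9p + 1; against 3: 6p + 8(1−p) = −2p + 8.
Setting these equal: 9p + 1 = −2p + 8 ⇒ 11p = 7 ⇒ p = 7/11, and the value is (9)·(7/11) + 1 = 74/11.
For Column: with q = P(1), equating U's and D's payoffs gives 4q + 6 = −7q + 8 ⇒ q = 2/11.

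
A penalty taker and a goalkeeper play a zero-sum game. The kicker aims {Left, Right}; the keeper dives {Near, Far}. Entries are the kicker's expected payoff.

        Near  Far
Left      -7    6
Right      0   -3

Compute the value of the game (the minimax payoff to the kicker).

Row minima: Left → -7, Right → -3; maximin = -3.
Column maxima: Near → 0, Far → 6; minimax = 0.
-3 ≠ 0, so there is no saddle point; optimal play is mixed.
Let the kicker play Left with probability p. Expected payoff against Near: (-7)p + 0(1−p) = −7p; against Far: 6p + (-3)(1−p) = 9p − 3.
Setting these equal: −7p = 9p − 3 ⇒ −16p = -3 ⇒ p = 3/16, and the value is (-7)·(3/16) = -21/16.
For the keeper: with q = P(Near), equating Left's and Right's payoffs gives −13q + 6 = 3q − 3 ⇒ q = 9/16.

-21/16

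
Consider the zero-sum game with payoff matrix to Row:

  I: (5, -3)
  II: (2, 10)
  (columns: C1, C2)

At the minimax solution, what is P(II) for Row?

1/2

Row minima: I → -3, II → 2; maximin = 2.
Column maxima: C1 → 5, C2 → 10; minimax = 5.
2 ≠ 5, so there is no saddle point; optimal play is mixed.
Let Row play I with probability p. Expected payoff against C1: 5p + 2(1−p) = 3p + 2; against C2: (-3)p + 10(1−p) = −13p + 10.
Setting these equal: 3p + 2 = −13p + 10 ⇒ 16p = 8 ⇒ p = 1/2, and the value is (3)·(1/2) + 2 = 7/2.
For Column: with q = P(C1), equating I's and II's payoffs gives 8q − 3 = −8q + 10 ⇒ q = 13/16.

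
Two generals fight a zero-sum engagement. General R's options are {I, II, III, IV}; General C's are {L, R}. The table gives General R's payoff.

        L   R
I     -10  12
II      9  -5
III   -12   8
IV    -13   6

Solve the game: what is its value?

29/18

Row minima: I → -10, II → -5, III → -12, IV → -13; maximin = -5.
Column maxima: L → 9, R → 12; minimax = 9.
-5 ≠ 9, so there is no saddle point; optimal play is mixed.
III is strictly dominated by I, so General R never plays it.
IV is strictly dominated by I, so General R never plays it.
On the remaining 2×2 (I, II vs L, R):
Let General R play I with probability p. Expected payoff against L: (-10)p + 9(1−p) = −19p + 9; against R: 12p + (-5)(1−p) = 17p − 5.
Setting these equal: −19p + 9 = 17p − 5 ⇒ −36p = -14 ⇒ p = 7/18, and the value is (-19)·(7/18) + 9 = 29/18.
For General C: with q = P(L), equating I's and II's payoffs gives −22q + 12 = 14q − 5 ⇒ q = 17/36.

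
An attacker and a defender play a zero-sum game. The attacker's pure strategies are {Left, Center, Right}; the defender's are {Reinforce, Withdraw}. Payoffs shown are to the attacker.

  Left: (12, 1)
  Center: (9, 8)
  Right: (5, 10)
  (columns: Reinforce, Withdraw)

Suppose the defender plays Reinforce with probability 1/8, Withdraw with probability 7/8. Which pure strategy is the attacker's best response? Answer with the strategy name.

Right

Expected payoff of Left: (1/8)·12 + (7/8)·1 = 19/8.
Expected payoff of Center: (1/8)·9 + (7/8)·8 = 65/8.
Expected payoff of Right: (1/8)·5 + (7/8)·10 = 75/8.
The largest is 75/8, so the attacker's best response is Right.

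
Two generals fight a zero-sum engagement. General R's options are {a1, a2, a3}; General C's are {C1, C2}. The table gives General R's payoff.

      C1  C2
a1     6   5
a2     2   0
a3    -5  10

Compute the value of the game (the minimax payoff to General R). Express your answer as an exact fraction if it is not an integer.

Row minima: a1 → 5, a2 → 0, a3 → -5; maximin = 5.
Column maxima: C1 → 6, C2 → 10; minimax = 6.
5 ≠ 6, so there is no saddle point; optimal play is mixed.
a2 is strictly dominated by a1, so General R never plays it.
On the remaining 2×2 (a1, a3 vs C1, C2):
Let General R play a1 with probability p. Expected payoff against C1: 6p + (-5)(1−p) = 11p − 5; against C2: 5p + 10(1−p) = −5p + 10.
Setting these equal: 11p − 5 = −5p + 10 ⇒ 16p = 15 ⇒ p = 15/16, and the value is (11)·(15/16) − 5 = 85/16.
For General C: with q = P(C1), equating a1's and a3's payoffs gives q + 5 = −15q + 10 ⇒ q = 5/16.

85/16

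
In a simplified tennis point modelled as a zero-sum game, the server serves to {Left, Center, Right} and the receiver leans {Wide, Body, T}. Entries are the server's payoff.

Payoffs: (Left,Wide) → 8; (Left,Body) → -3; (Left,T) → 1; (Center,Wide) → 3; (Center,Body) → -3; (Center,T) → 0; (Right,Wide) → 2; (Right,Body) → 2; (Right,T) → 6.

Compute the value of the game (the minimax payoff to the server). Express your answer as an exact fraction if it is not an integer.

2

Row minima: Left → -3, Center → -3, Right → 2; maximin = 2.
Column maxima: Wide → 8, Body → 2, T → 6; minimax = 2.
Since maximin = minimax = 2, there is a saddle point and the value is 2.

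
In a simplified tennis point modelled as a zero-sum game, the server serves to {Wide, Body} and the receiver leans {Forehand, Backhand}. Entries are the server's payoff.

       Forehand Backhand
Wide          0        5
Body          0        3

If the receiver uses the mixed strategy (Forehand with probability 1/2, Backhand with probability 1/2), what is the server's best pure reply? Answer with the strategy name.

Wide

Expected payoff of Wide: (1/2)·0 + (1/2)·5 = 5/2.
Expected payoff of Body: (1/2)·0 + (1/2)·3 = 3/2.
The largest is 5/2, so the server's best response is Wide.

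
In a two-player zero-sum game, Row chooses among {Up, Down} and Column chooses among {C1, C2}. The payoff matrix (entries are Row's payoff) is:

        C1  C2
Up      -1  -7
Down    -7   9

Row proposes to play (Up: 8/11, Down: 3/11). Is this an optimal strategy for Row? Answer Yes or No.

Against C1 this mix gives (8/11)·(-1) + (3/11)·(-7) = -29/11.
Against C2 this mix gives (8/11)·(-7) + (3/11)·9 = -29/11.
All of Column's active replies (C1, C2) yield -29/11, and no column does worse for Row. The mix makes Column indifferent and guarantees -29/11, so it is optimal.

Yes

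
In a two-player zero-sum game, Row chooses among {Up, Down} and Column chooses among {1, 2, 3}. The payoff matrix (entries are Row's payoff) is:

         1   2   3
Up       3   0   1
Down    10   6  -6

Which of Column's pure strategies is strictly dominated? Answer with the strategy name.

1

2 holds Row's payoff strictly below 1 in every row: 0 < 3, 6 < 10.
So 1 is strictly dominated for Column.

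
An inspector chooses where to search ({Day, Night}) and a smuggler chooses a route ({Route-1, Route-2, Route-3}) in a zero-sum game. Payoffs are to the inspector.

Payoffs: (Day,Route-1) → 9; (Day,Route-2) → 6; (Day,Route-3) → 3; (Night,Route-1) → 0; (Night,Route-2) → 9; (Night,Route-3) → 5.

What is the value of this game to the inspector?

Row minima: Day → 3, Night → 0; maximin = 3.
Column maxima: Route-1 → 9, Route-2 → 9, Route-3 → 5; minimax = 5.
3 ≠ 5, so there is no saddle point; optimal play is mixed.
Route-2 is strictly dominated by Route-3 (it gives the inspector strictly more in every row), so the smuggler never plays it.
On the remaining 2×2 (Day, Night vs Route-1, Route-3):
Let the inspector play Day with probability p. Expected payoff against Route-1: 9p + 0(1−p) = 9p; against Route-3: 3p + 5(1−p) = −2p + 5.
Setting these equal: 9p = −2p + 5 ⇒ 11p = 5 ⇒ p = 5/11, and the value is (9)·(5/11) = 45/11.
For the smuggler: with q = P(Route-1), equating Day's and Night's payoffs gives 6q + 3 = −5q + 5 ⇒ q = 2/11.

45/11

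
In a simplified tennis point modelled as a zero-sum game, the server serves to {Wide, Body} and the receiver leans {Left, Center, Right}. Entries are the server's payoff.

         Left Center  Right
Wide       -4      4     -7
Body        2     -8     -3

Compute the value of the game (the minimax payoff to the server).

-17/4

Row minima: Wide → -7, Body → -8; maximin = -7.
Column maxima: Left → 2, Center → 4, Right → -3; minimax = -3.
-7 ≠ -3, so there is no saddle point; optimal play is mixed.
Left is strictly dominated by Right (it gives the server strictly more in every row), so the receiver never plays it.
On the remaining 2×2 (Wide, Body vs Center, Right):
Let the server play Wide with probability p. Expected payoff against Center: 4p + (-8)(1−p) = 12p − 8; against Right: (-7)p + (-3)(1−p) = −4p − 3.
Setting these equal: 12p − 8 = −4p − 3 ⇒ 16p = 5 ⇒ p = 5/16, and the value is (12)·(5/16) − 8 = -17/4.
For the receiver: with q = P(Center), equating Wide's and Body's payoffs gives 11q − 7 = −5q − 3 ⇒ q = 1/4.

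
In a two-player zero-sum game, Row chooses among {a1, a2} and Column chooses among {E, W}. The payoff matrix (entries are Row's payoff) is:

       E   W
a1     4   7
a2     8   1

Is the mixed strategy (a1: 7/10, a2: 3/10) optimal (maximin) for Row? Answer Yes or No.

Yes

Against E this mix gives (7/10)·4 + (3/10)·8 = 26/5.
Against W this mix gives (7/10)·7 + (3/10)·1 = 26/5.
All of Column's active replies (E, W) yield 26/5, and no column does worse for Row. The mix makes Column indifferent and guarantees 26/5, so it is optimal.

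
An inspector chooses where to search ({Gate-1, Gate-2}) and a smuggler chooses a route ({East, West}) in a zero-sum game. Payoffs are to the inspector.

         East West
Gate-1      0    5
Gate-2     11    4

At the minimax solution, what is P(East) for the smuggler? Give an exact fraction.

Row minima: Gate-1 → 0, Gate-2 → 4; maximin = 4.
Column maxima: East → 11, West → 5; minimax = 5.
4 ≠ 5, so there is no saddle point; optimal play is mixed.
Let the inspector play Gate-1 with probability p. Expected payoff against East: 0p + 11(1−p) = −11p + 11; against West: 5p + 4(1−p) = p + 4.
Setting these equal: −11p + 11 = p + 4 ⇒ −12p = -7 ⇒ p = 7/12, and the value is (-11)·(7/12) + 11 = 55/12.
For the smuggler: with q = P(East), equating Gate-1's and Gate-2's payoffs gives −5q + 5 = 7q + 4 ⇒ q = 1/12.

1/12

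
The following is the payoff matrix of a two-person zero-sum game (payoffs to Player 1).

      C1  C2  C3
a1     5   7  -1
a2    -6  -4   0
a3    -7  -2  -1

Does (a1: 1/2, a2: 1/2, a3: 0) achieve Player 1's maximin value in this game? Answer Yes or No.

Yes

Against C1 this mix gives (1/2)·5 + (1/2)·(-6) = -1/2.
Against C2 this mix gives (1/2)·7 + (1/2)·(-4) = 3/2.
Against C3 this mix gives (1/2)·(-1) + (1/2)·0 = -1/2.
All of Player 2's active replies (C1, C3) yield -1/2, and no column does worse for Player 1. The mix makes Player 2 indifferent and guarantees -1/2, so it is optimal.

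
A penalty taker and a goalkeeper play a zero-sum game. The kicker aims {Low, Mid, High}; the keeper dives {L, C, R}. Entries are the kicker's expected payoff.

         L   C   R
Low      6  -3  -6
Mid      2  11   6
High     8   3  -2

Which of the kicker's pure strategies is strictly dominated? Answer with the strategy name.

High gives a strictly higher payoff than Low against every column: 8 > 6, 3 > -3, -2 > -6.
So Low is strictly dominated and the kicker never plays it.

Low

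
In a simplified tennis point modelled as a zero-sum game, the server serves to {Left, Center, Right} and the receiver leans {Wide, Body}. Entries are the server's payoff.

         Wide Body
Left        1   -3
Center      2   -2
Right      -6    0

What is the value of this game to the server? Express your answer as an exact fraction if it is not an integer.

-6/5

Row minima: Left → -3, Center → -2, Right → -6; maximin = -2.
Column maxima: Wide → 2, Body → 0; minimax = 0.
-2 ≠ 0, so there is no saddle point; optimal play is mixed.
Left is strictly dominated by Center, so the server never plays it.
On the remaining 2×2 (Center, Right vs Wide, Body):
Let the server play Center with probability p. Expected payoff against Wide: 2p + (-6)(1−p) = 8p − 6; against Body: (-2)p + 0(1−p) = −2p.
Setting these equal: 8p − 6 = −2p ⇒ 10p = 6 ⇒ p = 3/5, and the value is (8)·(3/5) − 6 = -6/5.
For the receiver: with q = P(Wide), equating Center's and Right's payoffs gives 4q − 2 = −6q ⇒ q = 1/5.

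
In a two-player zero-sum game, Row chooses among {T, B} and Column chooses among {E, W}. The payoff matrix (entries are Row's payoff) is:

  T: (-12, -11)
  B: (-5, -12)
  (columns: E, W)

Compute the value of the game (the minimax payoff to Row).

Row minima: T → -12, B → -12; maximin = -12.
Column maxima: E → -5, W → -11; minimax = -11.
-12 ≠ -11, so there is no saddle point; optimal play is mixed.
Let Row play T with probability p. Expected payoff against E: (-12)p + (-5)(1−p) = −7p − 5; against W: (-11)p + (-12)(1−p) = p − 12.
Setting these equal: −7p − 5 = p − 12 ⇒ −8p = -7 ⇒ p = 7/8, and the value is (-7)·(7/8) − 5 = -89/8.
For Column: with q = P(E), equating T's and B's payoffs gives −q − 11 = 7q − 12 ⇒ q = 1/8.

-89/8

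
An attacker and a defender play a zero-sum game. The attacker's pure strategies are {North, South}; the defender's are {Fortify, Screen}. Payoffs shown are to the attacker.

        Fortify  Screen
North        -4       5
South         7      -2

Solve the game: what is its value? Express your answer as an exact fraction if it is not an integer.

3/2

Row minima: North → -4, South → -2; maximin = -2.
Column maxima: Fortify → 7, Screen → 5; minimax = 5.
-2 ≠ 5, so there is no saddle point; optimal play is mixed.
Let the attacker play North with probability p. Expected payoff against Fortify: (-4)p + 7(1−p) = −11p + 7; against Screen: 5p + (-2)(1−p) = 7p − 2.
Setting these equal: −11p + 7 = 7p − 2 ⇒ −18p = -9 ⇒ p = 1/2, and the value is (-11)·(1/2) + 7 = 3/2.
For the defender: with q = P(Fortify), equating North's and South's payoffs gives −9q + 5 = 9q − 2 ⇒ q = 7/18.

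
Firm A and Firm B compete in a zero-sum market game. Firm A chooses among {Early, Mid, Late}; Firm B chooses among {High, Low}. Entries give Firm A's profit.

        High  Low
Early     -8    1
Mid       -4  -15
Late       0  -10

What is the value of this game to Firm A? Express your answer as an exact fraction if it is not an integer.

Row minima: Early → -8, Mid → -15, Late → -10; maximin = -8.
Column maxima: High → 0, Low → 1; minimax = 0.
-8 ≠ 0, so there is no saddle point; optimal play is mixed.
Mid is strictly dominated by Late, so Firm A never plays it.
On the remaining 2×2 (Early, Late vs High, Low):
Let Firm A play Early with probability p. Expected payoff against High: (-8)p + 0(1−p) = −8p; against Low: 1p + (-10)(1−p) = 11p − 10.
Setting these equal: −8p = 11p − 10 ⇒ −19p = -10 ⇒ p = 10/19, and the value is (-8)·(10/19) = -80/19.
For Firm B: with q = P(High), equating Early's and Late's payoffs gives −9q + 1 = 10q − 10 ⇒ q = 11/19.

-80/19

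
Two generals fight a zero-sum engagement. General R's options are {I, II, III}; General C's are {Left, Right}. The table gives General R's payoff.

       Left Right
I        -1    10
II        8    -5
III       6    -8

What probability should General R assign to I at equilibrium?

13/24

Row minima: I → -1, II → -5, III → -8; maximin = -1.
Column maxima: Left → 8, Right → 10; minimax = 8.
-1 ≠ 8, so there is no saddle point; optimal play is mixed.
III is strictly dominated by II, so General R never plays it.
On the remaining 2×2 (I, II vs Left, Right):
Let General R play I with probability p. Expected payoff against Left: (-1)p + 8(1−p) = −9p + 8; against Right: 10p + (-5)(1−p) = 15p − 5.
Setting these equal: −9p + 8 = 15p − 5 ⇒ −24p = -13 ⇒ p = 13/24, and the value is (-9)·(13/24) + 8 = 25/8.
For General C: with q = P(Left), equating I's and II's payoffs gives −11q + 10 = 13q − 5 ⇒ q = 5/8.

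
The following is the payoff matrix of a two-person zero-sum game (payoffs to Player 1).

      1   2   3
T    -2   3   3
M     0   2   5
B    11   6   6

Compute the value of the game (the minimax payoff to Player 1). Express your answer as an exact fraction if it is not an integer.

Row minima: T → -2, M → 0, B → 6; maximin = 6.
Column maxima: 1 → 11, 2 → 6, 3 → 6; minimax = 6.
Since maximin = minimax = 6, there is a saddle point and the value is 6.

6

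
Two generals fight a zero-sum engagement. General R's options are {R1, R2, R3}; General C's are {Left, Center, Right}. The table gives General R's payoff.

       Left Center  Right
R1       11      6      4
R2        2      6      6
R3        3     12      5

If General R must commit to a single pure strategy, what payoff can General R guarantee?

4

Row minima: R1 → 4, R2 → 2, R3 → 3.
The best of these is 4.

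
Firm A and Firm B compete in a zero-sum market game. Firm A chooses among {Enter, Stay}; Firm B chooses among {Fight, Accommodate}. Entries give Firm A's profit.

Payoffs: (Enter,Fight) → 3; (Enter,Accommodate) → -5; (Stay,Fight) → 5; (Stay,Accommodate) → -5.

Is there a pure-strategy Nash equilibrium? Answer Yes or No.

Yes

Row minima: Enter → -5, Stay → -5; maximin = -5.
Column maxima: Fight → 5, Accommodate → -5; minimax = -5.
maximin = minimax = -5, so a saddle point exists.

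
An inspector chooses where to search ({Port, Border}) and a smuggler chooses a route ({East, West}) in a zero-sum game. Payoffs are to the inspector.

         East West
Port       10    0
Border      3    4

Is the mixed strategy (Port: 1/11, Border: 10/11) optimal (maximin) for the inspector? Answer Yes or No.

Against East this mix gives (1/11)·10 + (10/11)·3 = 40/11.
Against West this mix gives (1/11)·0 + (10/11)·4 = 40/11.
All of the smuggler's active replies (East, West) yield 40/11, and no column does worse for the inspector. The mix makes the smuggler indifferent and guarantees 40/11, so it is optimal.

Yes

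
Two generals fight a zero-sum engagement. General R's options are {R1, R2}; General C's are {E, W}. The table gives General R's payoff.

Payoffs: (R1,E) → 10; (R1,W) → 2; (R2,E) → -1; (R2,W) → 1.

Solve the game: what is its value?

Row minima: R1 → 2, R2 → -1; maximin = 2.
Column maxima: E → 10, W → 2; minimax = 2.
Since maximin = minimax = 2, there is a saddle point and the value is 2.

2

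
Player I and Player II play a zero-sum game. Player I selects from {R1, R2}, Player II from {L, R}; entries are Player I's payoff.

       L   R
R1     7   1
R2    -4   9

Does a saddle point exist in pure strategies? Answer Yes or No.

Row minima: R1 → 1, R2 → -4; maximin = 1.
Column maxima: L → 7, R → 9; minimax = 7.
1 ≠ 7, so no pure-strategy equilibrium exists.

No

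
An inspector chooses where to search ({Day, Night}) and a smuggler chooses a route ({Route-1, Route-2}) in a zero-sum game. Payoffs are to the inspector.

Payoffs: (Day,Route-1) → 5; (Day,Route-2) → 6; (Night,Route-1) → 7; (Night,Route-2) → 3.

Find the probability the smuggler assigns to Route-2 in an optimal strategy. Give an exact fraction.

2/5

Row minima: Day → 5, Night → 3; maximin = 5.
Column maxima: Route-1 → 7, Route-2 → 6; minimax = 6.
5 ≠ 6, so there is no saddle point; optimal play is mixed.
Let the inspector play Day with probability p. Expected payoff against Route-1: 5p + 7(1−p) = −2p + 7; against Route-2: 6p + 3(1−p) = 3p + 3.
Setting these equal: −2p + 7 = 3p + 3 ⇒ −5p = -4 ⇒ p = 4/5, and the value is (-2)·(4/5) + 7 = 27/5.
For the smuggler: with q = P(Route-1), equating Day's and Night's payoffs gives −q + 6 = 4q + 3 ⇒ q = 3/5.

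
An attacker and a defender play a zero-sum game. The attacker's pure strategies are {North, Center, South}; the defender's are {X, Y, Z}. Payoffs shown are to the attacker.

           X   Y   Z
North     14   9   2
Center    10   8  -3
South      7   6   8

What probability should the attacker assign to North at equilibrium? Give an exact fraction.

Row minima: North → 2, Center → -3, South → 6; maximin = 6.
Column maxima: X → 14, Y → 9, Z → 8; minimax = 8.
6 ≠ 8, so there is no saddle point; optimal play is mixed.
Center is strictly dominated by North, so the attacker never plays it.
X is strictly dominated by Y (it gives the attacker strictly more in every row), so the defender never plays it.
On the remaining 2×2 (North, South vs Y, Z):
Let the attacker play North with probability p. Expected payoff against Y: 9p + 6(1−p) = 3p + 6; against Z: 2p + 8(1−p) = −6p + 8.
Setting these equal: 3p + 6 = −6p + 8 ⇒ 9p = 2 ⇒ p = 2/9, and the value is (3)·(2/9) + 6 = 20/3.
For the defender: with q = P(Y), equating North's and South's payoffs gives 7q + 2 = −2q + 8 ⇒ q = 2/3.

2/9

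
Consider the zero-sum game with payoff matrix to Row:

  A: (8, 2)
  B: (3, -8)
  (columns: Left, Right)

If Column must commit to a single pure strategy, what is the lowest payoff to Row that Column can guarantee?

Column maxima: Left → 8, Right → 2.
The smallest of these is 2.

2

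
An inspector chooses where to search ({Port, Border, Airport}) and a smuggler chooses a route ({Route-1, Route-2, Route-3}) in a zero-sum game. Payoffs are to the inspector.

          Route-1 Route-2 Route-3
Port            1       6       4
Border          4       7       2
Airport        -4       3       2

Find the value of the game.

Row minima: Port → 1, Border → 2, Airport → -4; maximin = 2.
Column maxima: Route-1 → 4, Route-2 → 7, Route-3 → 4; minimax = 4.
2 ≠ 4, so there is no saddle point; optimal play is mixed.
Airport is strictly dominated by Port, so the inspector never plays it.
Route-2 is strictly dominated by Route-1 (it gives the inspector strictly more in every row), so the smuggler never plays it.
On the remaining 2×2 (Port, Border vs Route-1, Route-3):
Let the inspector play Port with probability p. Expected payoff against Route-1: 1p + 4(1−p) = −3p + 4; against Route-3: 4p + 2(1−p) = 2p + 2.
Setting these equal: −3p + 4 = 2p + 2 ⇒ −5p = -2 ⇒ p = 2/5, and the value is (-3)·(2/5) + 4 = 14/5.
For the smuggler: with q = P(Route-1), equating Port's and Border's payoffs gives −3q + 4 = 2q + 2 ⇒ q = 2/5.

14/5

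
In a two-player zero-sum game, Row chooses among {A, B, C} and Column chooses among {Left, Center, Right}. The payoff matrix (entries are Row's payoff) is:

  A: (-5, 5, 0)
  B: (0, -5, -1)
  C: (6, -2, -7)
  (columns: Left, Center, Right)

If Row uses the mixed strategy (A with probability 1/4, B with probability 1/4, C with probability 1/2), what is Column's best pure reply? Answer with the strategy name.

If Column plays Left, Row's expected payoff is (1/4)·(-5) + (1/4)·0 + (1/2)·6 = 7/4.
If Column plays Center, Row's expected payoff is (1/4)·5 + (1/4)·(-5) + (1/2)·(-2) = -1.
If Column plays Right, Row's expected payoff is (1/4)·0 + (1/4)·(-1) + (1/2)·(-7) = -15/4.
Column minimizes Row's payoff; the smallest is -15/4, so the best response is Right.

Right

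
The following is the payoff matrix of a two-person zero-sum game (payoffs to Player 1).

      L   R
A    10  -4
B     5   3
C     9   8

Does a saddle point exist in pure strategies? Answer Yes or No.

Row minima: A → -4, B → 3, C → 8; maximin = 8.
Column maxima: L → 10, R → 8; minimax = 8.
maximin = minimax = 8, so a saddle point exists.

Yes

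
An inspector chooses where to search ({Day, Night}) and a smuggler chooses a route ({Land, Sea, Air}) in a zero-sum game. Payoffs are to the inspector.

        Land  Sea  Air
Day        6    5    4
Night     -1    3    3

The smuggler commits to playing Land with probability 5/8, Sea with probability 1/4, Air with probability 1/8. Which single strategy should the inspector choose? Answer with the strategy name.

Day

Expected payoff of Day: (5/8)·6 + (1/4)·5 + (1/8)·4 = 11/2.
Expected payoff of Night: (5/8)·(-1) + (1/4)·3 + (1/8)·3 = 1/2.
The largest is 11/2, so the inspector's best response is Day.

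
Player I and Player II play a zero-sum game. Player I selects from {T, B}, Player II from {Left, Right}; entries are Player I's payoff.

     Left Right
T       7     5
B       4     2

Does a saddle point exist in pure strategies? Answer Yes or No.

Yes

Row minima: T → 5, B → 2; maximin = 5.
Column maxima: Left → 7, Right → 5; minimax = 5.
maximin = minimax = 5, so a saddle point exists.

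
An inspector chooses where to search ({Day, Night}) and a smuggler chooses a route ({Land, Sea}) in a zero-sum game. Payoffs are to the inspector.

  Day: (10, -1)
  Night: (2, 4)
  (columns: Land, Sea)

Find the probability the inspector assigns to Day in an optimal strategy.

Row minima: Day → -1, Night → 2; maximin = 2.
Column maxima: Land → 10, Sea → 4; minimax = 4.
2 ≠ 4, so there is no saddle point; optimal play is mixed.
Let the inspector play Day with probability p. Expected payoff against Land: 10p + 2(1−p) = 8p + 2; against Sea: (-1)p + 4(1−p) = −5p + 4.
Setting these equal: 8p + 2 = −5p + 4 ⇒ 13p = 2 ⇒ p = 2/13, and the value is (8)·(2/13) + 2 = 42/13.
For the smuggler: with q = P(Land), equating Day's and Night's payoffs gives 11q − 1 = −2q + 4 ⇒ q = 5/13.

2/13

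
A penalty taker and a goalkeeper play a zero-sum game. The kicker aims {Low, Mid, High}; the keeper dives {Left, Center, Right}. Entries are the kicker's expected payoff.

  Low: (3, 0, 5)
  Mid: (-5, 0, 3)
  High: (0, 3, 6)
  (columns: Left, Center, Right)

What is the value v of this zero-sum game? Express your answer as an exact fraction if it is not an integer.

Row minima: Low → 0, Mid → -5, High → 0; maximin = 0.
Column maxima: Left → 3, Center → 3, Right → 6; minimax = 3.
0 ≠ 3, so there is no saddle point; optimal play is mixed.
Mid is strictly dominated by High, so the kicker never plays it.
Right is strictly dominated by Left (it gives the kicker strictly more in every row), so the keeper never plays it.
On the remaining 2×2 (Low, High vs Left, Center):
Let the kicker play Low with probability p. Expected payoff against Left: 3p + 0(1−p) = 3p; against Center: 0p + 3(1−p) = −3p + 3.
Setting these equal: 3p = −3p + 3 ⇒ 6p = 3 ⇒ p = 1/2, and the value is (3)·(1/2) = 3/2.
For the keeper: with q = P(Left), equating Low's and High's payoffs gives 3q = −3q + 3 ⇒ q = 1/2.

3/2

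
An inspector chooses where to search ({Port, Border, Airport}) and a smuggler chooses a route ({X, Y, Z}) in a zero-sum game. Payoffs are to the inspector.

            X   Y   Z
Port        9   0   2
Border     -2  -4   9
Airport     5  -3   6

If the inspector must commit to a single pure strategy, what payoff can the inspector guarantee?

0

Row minima: Port → 0, Border → -4, Airport → -3.
The best of these is 0.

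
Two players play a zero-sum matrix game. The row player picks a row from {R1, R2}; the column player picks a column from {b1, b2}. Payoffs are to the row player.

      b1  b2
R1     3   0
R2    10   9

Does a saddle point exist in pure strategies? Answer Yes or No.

Row minima: R1 → 0, R2 → 9; maximin = 9.
Column maxima: b1 → 10, b2 → 9; minimax = 9.
maximin = minimax = 9, so a saddle point exists.

Yes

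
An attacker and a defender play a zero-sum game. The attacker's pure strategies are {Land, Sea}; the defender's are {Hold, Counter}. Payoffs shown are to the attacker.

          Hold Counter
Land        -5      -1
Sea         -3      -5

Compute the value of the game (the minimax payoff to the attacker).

Row minima: Land → -5, Sea → -5; maximin = -5.
Column maxima: Hold → -3, Counter → -1; minimax = -3.
-5 ≠ -3, so there is no saddle point; optimal play is mixed.
Let the attacker play Land with probability p. Expected payoff against Hold: (-5)p + (-3)(1−p) = −2p − 3; against Counter: (-1)p + (-5)(1−p) = 4p − 5.
Setting these equal: −2p − 3 = 4p − 5 ⇒ −6p = -2 ⇒ p = 1/3, and the value is (-2)·(1/3) − 3 = -11/3.
For the defender: with q = P(Hold), equating Land's and Sea's payoffs gives −4q − 1 = 2q − 5 ⇒ q = 2/3.

-11/3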